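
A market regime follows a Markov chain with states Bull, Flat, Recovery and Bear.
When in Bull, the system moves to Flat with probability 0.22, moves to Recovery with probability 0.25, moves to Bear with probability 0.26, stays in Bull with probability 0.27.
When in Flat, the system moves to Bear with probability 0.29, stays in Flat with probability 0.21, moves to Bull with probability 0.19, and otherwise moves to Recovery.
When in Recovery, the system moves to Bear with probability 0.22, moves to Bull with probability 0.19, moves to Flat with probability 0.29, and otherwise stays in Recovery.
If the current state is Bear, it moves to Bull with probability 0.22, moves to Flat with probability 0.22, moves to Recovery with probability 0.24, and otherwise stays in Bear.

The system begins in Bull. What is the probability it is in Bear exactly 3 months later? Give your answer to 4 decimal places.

0.2725

Propagate the distribution vector 3 months from Bull.
After 0 months: (1.0000, 0.0000, 0.0000, 0.0000)
After 1 month: (0.2700, 0.2200, 0.2500, 0.2600)
After 2 months: (0.2194, 0.2353, 0.2731, 0.2722)
After 3 months: (0.2157, 0.2368, 0.2751, 0.2725)
P(in Bear after 3 months) = 0.2725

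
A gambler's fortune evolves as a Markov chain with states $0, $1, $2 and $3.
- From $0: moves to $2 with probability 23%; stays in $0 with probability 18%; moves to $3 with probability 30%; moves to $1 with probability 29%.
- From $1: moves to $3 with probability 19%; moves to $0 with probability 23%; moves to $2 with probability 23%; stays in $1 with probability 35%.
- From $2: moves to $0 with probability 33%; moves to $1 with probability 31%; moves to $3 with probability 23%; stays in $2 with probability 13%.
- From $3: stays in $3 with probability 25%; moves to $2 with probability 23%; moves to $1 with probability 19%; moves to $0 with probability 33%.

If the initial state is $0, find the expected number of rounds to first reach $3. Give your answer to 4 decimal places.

3.9850

Let t(s) be the expected number of rounds to first reach $3 from state s, with t($3) = 0. Conditioning on the first round:
t($0) = 1 + 0.18·t($0) + 0.29·t($1) + 0.23·t($2)
t($1) = 1 + 0.23·t($0) + 0.35·t($1) + 0.23·t($2)
t($2) = 1 + 0.33·t($0) + 0.31·t($1) + 0.13·t($2)
Solving: t($0) = 3.9850, t($1) = 4.4514, t($2) = 4.2471.
Expected rounds from $0 to $3: 3.9850.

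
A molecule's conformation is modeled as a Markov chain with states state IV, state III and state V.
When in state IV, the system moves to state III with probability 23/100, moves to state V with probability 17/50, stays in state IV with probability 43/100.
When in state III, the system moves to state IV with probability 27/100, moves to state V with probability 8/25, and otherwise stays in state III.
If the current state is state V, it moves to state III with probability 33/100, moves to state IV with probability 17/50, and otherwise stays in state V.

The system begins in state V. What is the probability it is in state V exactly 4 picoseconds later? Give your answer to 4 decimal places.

0.3303

Propagate the distribution vector 4 picoseconds from state V.
After 0 picoseconds: (0.0000, 0.0000, 1.0000)
After 1 picosecond: (0.3400, 0.3300, 0.3300)
After 2 picoseconds: (0.3475, 0.3224, 0.3301)
After 3 picoseconds: (0.3487, 0.3210, 0.3303)
After 4 picoseconds: (0.3489, 0.3208, 0.3303)
P(in state V after 4 picoseconds) = 0.3303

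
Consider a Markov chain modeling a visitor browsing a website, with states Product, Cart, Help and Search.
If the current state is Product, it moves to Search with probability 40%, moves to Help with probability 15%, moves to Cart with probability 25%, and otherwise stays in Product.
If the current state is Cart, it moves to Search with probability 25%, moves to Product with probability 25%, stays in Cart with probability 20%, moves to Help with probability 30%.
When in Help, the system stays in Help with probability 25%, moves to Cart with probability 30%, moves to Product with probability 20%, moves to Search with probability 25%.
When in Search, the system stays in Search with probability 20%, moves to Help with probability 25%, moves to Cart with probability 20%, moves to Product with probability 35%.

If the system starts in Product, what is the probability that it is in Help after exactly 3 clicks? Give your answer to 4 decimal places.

0.2340

Propagate the distribution vector 3 clicks from Product.
After 0 clicks: (1.0000, 0.0000, 0.0000, 0.0000)
After 1 click: (0.2000, 0.2500, 0.1500, 0.4000)
After 2 clicks: (0.2725, 0.2250, 0.2425, 0.2600)
After 3 clicks: (0.2503, 0.2379, 0.2340, 0.2779)
P(in Help after 3 clicks) = 0.2340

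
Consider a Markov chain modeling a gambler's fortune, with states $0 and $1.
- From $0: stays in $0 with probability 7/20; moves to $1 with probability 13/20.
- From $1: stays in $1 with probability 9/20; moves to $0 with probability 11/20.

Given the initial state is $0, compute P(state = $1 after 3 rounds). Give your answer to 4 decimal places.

0.5460

Propagate the distribution vector 3 rounds from $0.
After 0 rounds: (1.0000, 0.0000)
After 1 round: (0.3500, 0.6500)
After 2 rounds: (0.4800, 0.5200)
After 3 rounds: (0.4540, 0.5460)
P(in $1 after 3 rounds) = 0.5460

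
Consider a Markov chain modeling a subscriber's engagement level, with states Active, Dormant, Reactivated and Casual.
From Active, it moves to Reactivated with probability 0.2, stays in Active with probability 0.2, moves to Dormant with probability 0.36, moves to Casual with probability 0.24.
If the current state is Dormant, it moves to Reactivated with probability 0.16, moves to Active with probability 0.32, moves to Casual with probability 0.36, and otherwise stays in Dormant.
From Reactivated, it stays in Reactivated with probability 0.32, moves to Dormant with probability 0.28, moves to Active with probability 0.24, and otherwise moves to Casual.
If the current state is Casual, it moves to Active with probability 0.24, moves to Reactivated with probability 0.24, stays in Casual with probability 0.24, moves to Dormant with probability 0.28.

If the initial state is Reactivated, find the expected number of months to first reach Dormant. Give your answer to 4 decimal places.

3.3505

Let t(s) be the expected number of months to first reach Dormant from state s, with t(Dormant) = 0. Conditioning on the first month:
t(Active) = 1 + 0.2·t(Active) + 0.2·t(Reactivated) + 0.24·t(Casual)
t(Reactivated) = 1 + 0.24·t(Active) + 0.32·t(Reactivated) + 0.16·t(Casual)
t(Casual) = 1 + 0.24·t(Active) + 0.24·t(Reactivated) + 0.24·t(Casual)
Solving: t(Active) = 3.0928, t(Reactivated) = 3.3505, t(Casual) = 3.3505.
Expected months from Reactivated to Dormant: 3.3505.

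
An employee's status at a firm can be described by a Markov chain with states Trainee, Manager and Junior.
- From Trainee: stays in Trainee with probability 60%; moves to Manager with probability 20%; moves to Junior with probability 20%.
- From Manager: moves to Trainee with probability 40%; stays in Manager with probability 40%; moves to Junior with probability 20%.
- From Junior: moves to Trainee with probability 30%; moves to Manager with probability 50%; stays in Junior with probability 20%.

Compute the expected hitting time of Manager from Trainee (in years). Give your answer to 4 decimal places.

Let t(s) be the expected number of years to first reach Manager from state s, with t(Manager) = 0. Conditioning on the first year:
t(Trainee) = 1 + 0.6·t(Trainee) + 0.2·t(Junior)
t(Junior) = 1 + 0.3·t(Trainee) + 0.2·t(Junior)
Solving: t(Trainee) = 3.8462, t(Junior) = 2.6923.
Expected years from Trainee to Manager: 3.8462.

3.8462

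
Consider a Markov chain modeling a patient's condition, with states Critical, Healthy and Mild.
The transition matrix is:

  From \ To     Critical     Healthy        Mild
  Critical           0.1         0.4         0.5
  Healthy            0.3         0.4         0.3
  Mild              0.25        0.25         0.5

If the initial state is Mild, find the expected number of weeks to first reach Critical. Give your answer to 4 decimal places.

Let t(s) be the expected number of weeks to first reach Critical from state s, with t(Critical) = 0. Conditioning on the first week:
t(Healthy) = 1 + 0.4·t(Healthy) + 0.3·t(Mild)
t(Mild) = 1 + 0.25·t(Healthy) + 0.5·t(Mild)
Solving: t(Healthy) = 3.5556, t(Mild) = 3.7778.
Expected weeks from Mild to Critical: 3.7778.

3.7778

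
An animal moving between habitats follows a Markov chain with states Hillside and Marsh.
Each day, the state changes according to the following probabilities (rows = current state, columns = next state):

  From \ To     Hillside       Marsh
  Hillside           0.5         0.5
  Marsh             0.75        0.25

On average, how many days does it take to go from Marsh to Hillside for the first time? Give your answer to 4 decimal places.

Let t(s) be the expected number of days to first reach Hillside from state s, with t(Hillside) = 0. Conditioning on the first day:
t(Marsh) = 1 + 0.25·t(Marsh)
Solving: t(Marsh) = 1.3333.
Expected days from Marsh to Hillside: 1.3333.

1.3333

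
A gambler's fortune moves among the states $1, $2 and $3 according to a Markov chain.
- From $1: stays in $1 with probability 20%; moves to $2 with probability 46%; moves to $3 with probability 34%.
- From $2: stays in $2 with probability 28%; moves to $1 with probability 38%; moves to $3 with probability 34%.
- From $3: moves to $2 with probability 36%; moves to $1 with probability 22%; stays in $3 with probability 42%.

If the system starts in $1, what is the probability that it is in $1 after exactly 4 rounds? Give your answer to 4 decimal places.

Propagate the distribution vector 4 rounds from $1.
After 0 rounds: (1.0000, 0.0000, 0.0000)
After 1 round: (0.2000, 0.4600, 0.3400)
After 2 rounds: (0.2896, 0.3432, 0.3672)
After 3 rounds: (0.2691, 0.3615, 0.3694)
After 4 rounds: (0.2725, 0.3580, 0.3696)
P(in $1 after 4 rounds) = 0.2725

0.2725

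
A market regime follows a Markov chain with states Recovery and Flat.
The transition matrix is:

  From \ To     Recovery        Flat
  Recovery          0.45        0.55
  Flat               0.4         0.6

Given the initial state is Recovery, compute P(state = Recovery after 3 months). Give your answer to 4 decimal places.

Propagate the distribution vector 3 months from Recovery.
After 0 months: (1.0000, 0.0000)
After 1 month: (0.4500, 0.5500)
After 2 months: (0.4225, 0.5775)
After 3 months: (0.4211, 0.5789)
P(in Recovery after 3 months) = 0.4211

0.4211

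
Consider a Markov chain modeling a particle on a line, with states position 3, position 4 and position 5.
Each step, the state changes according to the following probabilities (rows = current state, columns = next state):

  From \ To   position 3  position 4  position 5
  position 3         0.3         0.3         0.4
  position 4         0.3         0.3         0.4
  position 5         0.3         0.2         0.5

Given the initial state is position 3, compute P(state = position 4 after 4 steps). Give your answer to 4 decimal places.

Propagate the distribution vector 4 steps from position 3.
After 0 steps: (1.0000, 0.0000, 0.0000)
After 1 step: (0.3000, 0.3000, 0.4000)
After 2 steps: (0.3000, 0.2600, 0.4400)
After 3 steps: (0.3000, 0.2560, 0.4440)
After 4 steps: (0.3000, 0.2556, 0.4444)
P(in position 4 after 4 steps) = 0.2556

0.2556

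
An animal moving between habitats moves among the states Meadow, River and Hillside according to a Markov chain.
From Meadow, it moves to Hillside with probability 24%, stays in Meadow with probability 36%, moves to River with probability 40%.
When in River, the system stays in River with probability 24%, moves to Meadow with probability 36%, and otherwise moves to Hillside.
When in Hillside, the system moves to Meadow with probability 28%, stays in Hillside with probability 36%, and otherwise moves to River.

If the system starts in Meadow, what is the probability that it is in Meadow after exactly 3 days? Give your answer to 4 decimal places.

Propagate the distribution vector 3 days from Meadow.
After 0 days: (1.0000, 0.0000, 0.0000)
After 1 day: (0.3600, 0.4000, 0.2400)
After 2 days: (0.3408, 0.3264, 0.3328)
After 3 days: (0.3334, 0.3345, 0.3322)
P(in Meadow after 3 days) = 0.3334

0.3334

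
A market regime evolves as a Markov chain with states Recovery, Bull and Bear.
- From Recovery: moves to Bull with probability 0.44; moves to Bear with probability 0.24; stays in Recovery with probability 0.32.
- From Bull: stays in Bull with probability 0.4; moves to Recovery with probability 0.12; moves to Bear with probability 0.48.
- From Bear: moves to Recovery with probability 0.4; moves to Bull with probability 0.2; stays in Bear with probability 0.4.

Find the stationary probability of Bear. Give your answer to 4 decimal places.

0.3814

Let the stationary distribution be π with π = πP and π_1 + π_2 + π_3 = 1.
π_1 = 0.32·π_1 + 0.12·π_2 + 0.4·π_3
π_2 = 0.44·π_1 + 0.4·π_2 + 0.2·π_3
Solving with the normalization constraint gives π = (0.2835, 0.3351, 0.3814).
So the stationary probability of Bear is 0.3814.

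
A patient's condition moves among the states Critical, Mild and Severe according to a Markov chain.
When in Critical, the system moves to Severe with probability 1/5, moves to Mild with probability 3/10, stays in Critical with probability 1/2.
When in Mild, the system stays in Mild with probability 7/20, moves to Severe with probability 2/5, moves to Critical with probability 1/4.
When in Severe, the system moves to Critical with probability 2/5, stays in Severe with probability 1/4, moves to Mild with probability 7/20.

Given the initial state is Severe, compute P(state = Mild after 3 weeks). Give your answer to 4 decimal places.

Propagate the distribution vector 3 weeks from Severe.
After 0 weeks: (0.0000, 0.0000, 1.0000)
After 1 week: (0.4000, 0.3500, 0.2500)
After 2 weeks: (0.3875, 0.3300, 0.2825)
After 3 weeks: (0.3893, 0.3306, 0.2801)
P(in Mild after 3 weeks) = 0.3306

0.3306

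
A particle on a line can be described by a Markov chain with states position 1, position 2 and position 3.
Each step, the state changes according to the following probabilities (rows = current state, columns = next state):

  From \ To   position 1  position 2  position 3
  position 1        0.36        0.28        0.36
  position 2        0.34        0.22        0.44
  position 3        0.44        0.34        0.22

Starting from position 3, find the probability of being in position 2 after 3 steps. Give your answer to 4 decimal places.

0.2850

Propagate the distribution vector 3 steps from position 3.
After 0 steps: (0.0000, 0.0000, 1.0000)
After 1 step: (0.4400, 0.3400, 0.2200)
After 2 steps: (0.3708, 0.2728, 0.3564)
After 3 steps: (0.3831, 0.2850, 0.3319)
P(in position 2 after 3 steps) = 0.2850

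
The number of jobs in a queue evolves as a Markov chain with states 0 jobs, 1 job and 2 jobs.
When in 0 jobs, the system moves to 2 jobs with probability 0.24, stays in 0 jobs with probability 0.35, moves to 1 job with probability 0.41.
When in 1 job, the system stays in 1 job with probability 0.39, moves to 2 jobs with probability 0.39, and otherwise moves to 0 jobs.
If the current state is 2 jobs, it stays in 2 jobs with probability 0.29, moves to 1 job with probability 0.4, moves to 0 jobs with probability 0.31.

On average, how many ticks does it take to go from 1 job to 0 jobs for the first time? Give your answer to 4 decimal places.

Let t(s) be the expected number of ticks to first reach 0 jobs from state s, with t(0 jobs) = 0. Conditioning on the first tick:
t(1 job) = 1 + 0.39·t(1 job) + 0.39·t(2 jobs)
t(2 jobs) = 1 + 0.4·t(1 job) + 0.29·t(2 jobs)
Solving: t(1 job) = 3.9697, t(2 jobs) = 3.6449.
Expected ticks from 1 job to 0 jobs: 3.9697.

3.9697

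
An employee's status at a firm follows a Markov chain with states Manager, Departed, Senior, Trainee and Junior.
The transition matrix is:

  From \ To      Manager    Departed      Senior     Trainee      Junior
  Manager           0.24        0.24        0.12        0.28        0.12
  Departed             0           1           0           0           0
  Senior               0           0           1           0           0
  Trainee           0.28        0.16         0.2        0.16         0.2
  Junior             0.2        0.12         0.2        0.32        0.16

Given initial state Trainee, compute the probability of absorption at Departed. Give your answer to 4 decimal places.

0.4916

Let h(s) be the probability of absorption at Departed starting from transient state s. Then h(Departed) = 1 and h(Senior) = 0. By first-step analysis:
h(Manager) = 0.24·h(Manager) + 0.24·1 + 0.12·0 + 0.28·h(Trainee) + 0.12·h(Junior)
h(Trainee) = 0.28·h(Manager) + 0.16·1 + 0.2·0 + 0.16·h(Trainee) + 0.2·h(Junior)
h(Junior) = 0.2·h(Manager) + 0.12·1 + 0.2·0 + 0.32·h(Trainee) + 0.16·h(Junior)
Solving: h(Manager) = 0.5705, h(Trainee) = 0.4916, h(Junior) = 0.4659.
Starting from Trainee, the probability is 0.4916.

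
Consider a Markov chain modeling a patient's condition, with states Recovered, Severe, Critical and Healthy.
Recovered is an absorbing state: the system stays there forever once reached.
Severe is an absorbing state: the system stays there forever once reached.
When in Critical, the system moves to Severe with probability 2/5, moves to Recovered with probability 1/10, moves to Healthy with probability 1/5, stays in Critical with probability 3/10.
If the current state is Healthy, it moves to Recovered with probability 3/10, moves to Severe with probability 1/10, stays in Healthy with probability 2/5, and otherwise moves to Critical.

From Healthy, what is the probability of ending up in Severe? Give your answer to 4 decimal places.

Let h(s) be the probability of absorption at Severe starting from transient state s. Then h(Severe) = 1 and h(Recovered) = 0. By first-step analysis:
h(Critical) = 0.1·0 + 0.4·1 + 0.3·h(Critical) + 0.2·h(Healthy)
h(Healthy) = 0.3·0 + 0.1·1 + 0.2·h(Critical) + 0.4·h(Healthy)
Solving: h(Critical) = 0.6842, h(Healthy) = 0.3947.
Starting from Healthy, the probability is 0.3947.

0.3947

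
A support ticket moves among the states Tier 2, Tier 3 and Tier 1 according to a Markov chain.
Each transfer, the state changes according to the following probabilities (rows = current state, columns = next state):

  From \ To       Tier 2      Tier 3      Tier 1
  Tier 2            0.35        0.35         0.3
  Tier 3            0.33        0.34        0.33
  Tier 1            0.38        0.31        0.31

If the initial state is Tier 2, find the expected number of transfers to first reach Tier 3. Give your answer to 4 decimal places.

2.9596

Let t(s) be the expected number of transfers to first reach Tier 3 from state s, with t(Tier 3) = 0. Conditioning on the first transfer:
t(Tier 2) = 1 + 0.35·t(Tier 2) + 0.3·t(Tier 1)
t(Tier 1) = 1 + 0.38·t(Tier 2) + 0.31·t(Tier 1)
Solving: t(Tier 2) = 2.9596, t(Tier 1) = 3.0792.
Expected transfers from Tier 2 to Tier 3: 2.9596.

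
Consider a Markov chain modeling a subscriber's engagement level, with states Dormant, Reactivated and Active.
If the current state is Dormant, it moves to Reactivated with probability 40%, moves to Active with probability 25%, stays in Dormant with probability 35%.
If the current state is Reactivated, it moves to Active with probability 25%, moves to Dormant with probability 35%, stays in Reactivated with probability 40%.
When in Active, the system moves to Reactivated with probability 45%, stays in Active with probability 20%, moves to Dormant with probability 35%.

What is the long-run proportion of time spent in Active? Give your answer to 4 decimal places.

0.2381

Let the stationary distribution be π with π = πP and π_1 + π_2 + π_3 = 1.
π_1 = 0.35·π_1 + 0.35·π_2 + 0.35·π_3
π_2 = 0.4·π_1 + 0.4·π_2 + 0.45·π_3
Solving with the normalization constraint gives π = (0.3500, 0.4119, 0.2381).
So the stationary probability of Active is 0.2381.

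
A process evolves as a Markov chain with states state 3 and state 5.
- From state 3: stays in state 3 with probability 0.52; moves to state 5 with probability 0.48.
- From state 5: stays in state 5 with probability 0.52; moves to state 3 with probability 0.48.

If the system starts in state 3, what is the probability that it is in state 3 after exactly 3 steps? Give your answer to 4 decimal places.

Propagate the distribution vector 3 steps from state 3.
After 0 steps: (1.0000, 0.0000)
After 1 step: (0.5200, 0.4800)
After 2 steps: (0.5008, 0.4992)
After 3 steps: (0.5000, 0.5000)
P(in state 3 after 3 steps) = 0.5000

0.5000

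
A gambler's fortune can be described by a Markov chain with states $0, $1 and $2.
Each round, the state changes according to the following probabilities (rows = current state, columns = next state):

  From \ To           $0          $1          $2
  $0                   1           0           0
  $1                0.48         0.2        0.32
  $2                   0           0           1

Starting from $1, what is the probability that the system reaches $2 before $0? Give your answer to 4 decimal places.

0.4000

Let h(s) be the probability of absorption at $2 starting from transient state s. Then h($2) = 1 and h($0) = 0. By first-step analysis:
h($1) = 0.48·0 + 0.2·h($1) + 0.32·1
Solving: h($1) = 0.4000.
Starting from $1, the probability is 0.4000.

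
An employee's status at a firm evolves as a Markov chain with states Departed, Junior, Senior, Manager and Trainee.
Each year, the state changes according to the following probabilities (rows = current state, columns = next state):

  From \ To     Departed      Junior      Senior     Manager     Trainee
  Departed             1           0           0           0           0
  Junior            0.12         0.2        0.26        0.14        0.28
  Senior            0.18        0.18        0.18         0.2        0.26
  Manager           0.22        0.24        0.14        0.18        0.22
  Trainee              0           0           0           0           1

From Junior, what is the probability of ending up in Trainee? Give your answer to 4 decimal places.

Let h(s) be the probability of absorption at Trainee starting from transient state s. Then h(Trainee) = 1 and h(Departed) = 0. By first-step analysis:
h(Junior) = 0.12·0 + 0.2·h(Junior) + 0.26·h(Senior) + 0.14·h(Manager) + 0.28·1
h(Senior) = 0.18·0 + 0.18·h(Junior) + 0.18·h(Senior) + 0.2·h(Manager) + 0.26·1
h(Manager) = 0.22·0 + 0.24·h(Junior) + 0.14·h(Senior) + 0.18·h(Manager) + 0.22·1
Solving: h(Junior) = 0.6404, h(Senior) = 0.5935, h(Manager) = 0.5571.
Starting from Junior, the probability is 0.6404.

0.6404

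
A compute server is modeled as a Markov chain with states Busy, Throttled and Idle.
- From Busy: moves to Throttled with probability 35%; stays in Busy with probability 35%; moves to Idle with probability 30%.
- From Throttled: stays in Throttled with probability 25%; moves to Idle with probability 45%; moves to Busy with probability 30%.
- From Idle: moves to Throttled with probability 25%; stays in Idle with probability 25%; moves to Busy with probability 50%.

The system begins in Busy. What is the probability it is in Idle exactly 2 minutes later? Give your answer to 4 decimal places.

0.3375

Sum over the intermediate state after 1 minute:
P = P(Busy→Busy)·P(Busy→Idle) + P(Busy→Throttled)·P(Throttled→Idle) + P(Busy→Idle)·P(Idle→Idle)
  = 0.35×0.3 + 0.35×0.45 + 0.3×0.25
  = 0.1050 + 0.1575 + 0.0750 = 0.3375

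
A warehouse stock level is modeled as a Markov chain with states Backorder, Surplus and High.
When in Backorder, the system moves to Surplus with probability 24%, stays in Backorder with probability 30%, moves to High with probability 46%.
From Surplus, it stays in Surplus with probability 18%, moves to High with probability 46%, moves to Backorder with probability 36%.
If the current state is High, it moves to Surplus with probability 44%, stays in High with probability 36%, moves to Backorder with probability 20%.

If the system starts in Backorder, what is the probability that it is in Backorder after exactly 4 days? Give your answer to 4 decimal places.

Propagate the distribution vector 4 days from Backorder.
After 0 days: (1.0000, 0.0000, 0.0000)
After 1 day: (0.3000, 0.2400, 0.4600)
After 2 days: (0.2684, 0.3176, 0.4140)
After 3 days: (0.2777, 0.3037, 0.4186)
After 4 days: (0.2764, 0.3055, 0.4181)
P(in Backorder after 4 days) = 0.2764

0.2764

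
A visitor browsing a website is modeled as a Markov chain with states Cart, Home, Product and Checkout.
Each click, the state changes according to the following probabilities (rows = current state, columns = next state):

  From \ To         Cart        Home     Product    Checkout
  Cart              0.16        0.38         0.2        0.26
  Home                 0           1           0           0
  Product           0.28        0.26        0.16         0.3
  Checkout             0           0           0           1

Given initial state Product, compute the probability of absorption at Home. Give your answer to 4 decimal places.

0.5000

Let h(s) be the probability of absorption at Home starting from transient state s. Then h(Home) = 1 and h(Checkout) = 0. By first-step analysis:
h(Cart) = 0.16·h(Cart) + 0.38·1 + 0.2·h(Product) + 0.26·0
h(Product) = 0.28·h(Cart) + 0.26·1 + 0.16·h(Product) + 0.3·0
Solving: h(Cart) = 0.5714, h(Product) = 0.5000.
Starting from Product, the probability is 0.5000.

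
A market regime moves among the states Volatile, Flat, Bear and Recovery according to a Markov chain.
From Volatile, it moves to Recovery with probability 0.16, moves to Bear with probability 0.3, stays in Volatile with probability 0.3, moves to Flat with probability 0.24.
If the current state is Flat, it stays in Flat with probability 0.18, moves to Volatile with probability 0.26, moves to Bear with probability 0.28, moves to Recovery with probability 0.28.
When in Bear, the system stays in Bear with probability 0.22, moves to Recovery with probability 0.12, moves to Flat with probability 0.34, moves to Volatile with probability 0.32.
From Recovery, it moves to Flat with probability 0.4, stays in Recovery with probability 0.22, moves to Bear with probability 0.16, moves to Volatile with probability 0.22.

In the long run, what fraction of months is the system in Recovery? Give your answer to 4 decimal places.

0.1953

Let the stationary distribution be π with π = πP and π_1 + π_2 + π_3 + π_4 = 1.
π_1 = 0.3·π_1 + 0.26·π_2 + 0.32·π_3 + 0.22·π_4
π_2 = 0.24·π_1 + 0.18·π_2 + 0.34·π_3 + 0.4·π_4
π_3 = 0.3·π_1 + 0.28·π_2 + 0.22·π_3 + 0.16·π_4
Solving with the normalization constraint gives π = (0.2781, 0.2792, 0.2473, 0.1953).
So the stationary probability of Recovery is 0.1953.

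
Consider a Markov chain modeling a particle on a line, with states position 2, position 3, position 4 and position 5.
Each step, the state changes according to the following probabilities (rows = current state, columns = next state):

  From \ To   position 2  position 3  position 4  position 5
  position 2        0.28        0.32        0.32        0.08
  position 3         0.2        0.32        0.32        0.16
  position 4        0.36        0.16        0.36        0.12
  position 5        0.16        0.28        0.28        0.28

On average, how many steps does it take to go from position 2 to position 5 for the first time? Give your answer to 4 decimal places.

8.7209

Let t(s) be the expected number of steps to first reach position 5 from state s, with t(position 5) = 0. Conditioning on the first step:
t(position 2) = 1 + 0.28·t(position 2) + 0.32·t(position 3) + 0.32·t(position 4)
t(position 3) = 1 + 0.2·t(position 2) + 0.32·t(position 3) + 0.32·t(position 4)
t(position 4) = 1 + 0.36·t(position 2) + 0.16·t(position 3) + 0.36·t(position 4)
Solving: t(position 2) = 8.7209, t(position 3) = 8.0233, t(position 4) = 8.4738.
Expected steps from position 2 to position 5: 8.7209.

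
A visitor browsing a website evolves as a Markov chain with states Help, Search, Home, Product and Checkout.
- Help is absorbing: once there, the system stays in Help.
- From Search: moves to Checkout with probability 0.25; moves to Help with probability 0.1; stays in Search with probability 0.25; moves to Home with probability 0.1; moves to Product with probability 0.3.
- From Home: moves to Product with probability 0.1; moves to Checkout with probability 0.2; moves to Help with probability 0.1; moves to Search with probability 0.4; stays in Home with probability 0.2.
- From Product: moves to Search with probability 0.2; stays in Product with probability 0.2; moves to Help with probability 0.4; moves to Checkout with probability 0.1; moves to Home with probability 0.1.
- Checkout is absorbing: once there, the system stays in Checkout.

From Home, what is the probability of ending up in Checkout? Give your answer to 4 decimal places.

Let h(s) be the probability of absorption at Checkout starting from transient state s. Then h(Checkout) = 1 and h(Help) = 0. By first-step analysis:
h(Search) = 0.1·0 + 0.25·h(Search) + 0.1·h(Home) + 0.3·h(Product) + 0.25·1
h(Home) = 0.1·0 + 0.4·h(Search) + 0.2·h(Home) + 0.1·h(Product) + 0.2·1
h(Product) = 0.4·0 + 0.2·h(Search) + 0.1·h(Home) + 0.2·h(Product) + 0.1·1
Solving: h(Search) = 0.5403, h(Home) = 0.5614, h(Product) = 0.3303.
Starting from Home, the probability is 0.5614.

0.5614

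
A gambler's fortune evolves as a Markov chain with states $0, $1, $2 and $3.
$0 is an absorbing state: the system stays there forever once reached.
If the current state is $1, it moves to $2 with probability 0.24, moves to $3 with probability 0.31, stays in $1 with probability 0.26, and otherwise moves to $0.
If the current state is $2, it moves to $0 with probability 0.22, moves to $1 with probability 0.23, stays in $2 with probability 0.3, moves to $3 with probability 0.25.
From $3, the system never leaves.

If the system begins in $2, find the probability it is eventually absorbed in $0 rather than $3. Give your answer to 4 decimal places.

Let h(s) be the probability of absorption at $0 starting from transient state s. Then h($0) = 1 and h($3) = 0. By first-step analysis:
h($1) = 0.19·1 + 0.26·h($1) + 0.24·h($2) + 0.31·0
h($2) = 0.22·1 + 0.23·h($1) + 0.3·h($2) + 0.25·0
Solving: h($1) = 0.4015, h($2) = 0.4462.
Starting from $2, the probability is 0.4462.

0.4462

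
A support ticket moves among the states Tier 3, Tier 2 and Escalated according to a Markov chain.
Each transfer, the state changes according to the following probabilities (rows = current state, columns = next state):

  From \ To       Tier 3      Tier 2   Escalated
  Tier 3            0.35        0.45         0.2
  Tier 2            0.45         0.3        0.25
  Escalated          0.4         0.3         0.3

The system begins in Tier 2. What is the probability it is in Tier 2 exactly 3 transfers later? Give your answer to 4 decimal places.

0.3589

Propagate the distribution vector 3 transfers from Tier 2.
After 0 transfers: (0.0000, 1.0000, 0.0000)
After 1 transfer: (0.4500, 0.3000, 0.2500)
After 2 transfers: (0.3925, 0.3675, 0.2400)
After 3 transfers: (0.3988, 0.3589, 0.2424)
P(in Tier 2 after 3 transfers) = 0.3589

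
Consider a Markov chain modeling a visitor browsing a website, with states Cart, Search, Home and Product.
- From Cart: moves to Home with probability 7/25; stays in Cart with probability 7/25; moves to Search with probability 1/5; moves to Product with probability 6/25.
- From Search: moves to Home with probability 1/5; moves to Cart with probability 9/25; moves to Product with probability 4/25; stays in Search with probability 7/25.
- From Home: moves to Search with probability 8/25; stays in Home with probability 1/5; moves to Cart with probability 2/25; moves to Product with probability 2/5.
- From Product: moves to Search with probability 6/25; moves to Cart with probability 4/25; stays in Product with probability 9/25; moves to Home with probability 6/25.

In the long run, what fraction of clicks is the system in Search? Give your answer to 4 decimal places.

0.2599

Let the stationary distribution be π with π = πP and π_1 + π_2 + π_3 + π_4 = 1.
π_1 = 0.28·π_1 + 0.36·π_2 + 0.08·π_3 + 0.16·π_4
π_2 = 0.2·π_1 + 0.28·π_2 + 0.32·π_3 + 0.24·π_4
π_3 = 0.28·π_1 + 0.2·π_2 + 0.2·π_3 + 0.24·π_4
Solving with the normalization constraint gives π = (0.2201, 0.2599, 0.2292, 0.2908).
So the stationary probability of Search is 0.2599.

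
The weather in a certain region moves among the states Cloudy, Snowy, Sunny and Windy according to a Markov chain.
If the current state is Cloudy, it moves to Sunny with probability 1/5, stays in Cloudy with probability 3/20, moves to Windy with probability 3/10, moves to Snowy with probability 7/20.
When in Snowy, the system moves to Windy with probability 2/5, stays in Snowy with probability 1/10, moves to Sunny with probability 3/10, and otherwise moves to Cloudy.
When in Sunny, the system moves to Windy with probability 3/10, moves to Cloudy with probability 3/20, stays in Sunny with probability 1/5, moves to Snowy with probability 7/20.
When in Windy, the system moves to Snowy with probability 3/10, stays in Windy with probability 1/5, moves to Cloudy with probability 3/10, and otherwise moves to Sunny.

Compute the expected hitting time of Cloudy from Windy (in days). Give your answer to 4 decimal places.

Let t(s) be the expected number of days to first reach Cloudy from state s, with t(Cloudy) = 0. Conditioning on the first day:
t(Snowy) = 1 + 0.1·t(Snowy) + 0.3·t(Sunny) + 0.4·t(Windy)
t(Sunny) = 1 + 0.35·t(Snowy) + 0.2·t(Sunny) + 0.3·t(Windy)
t(Windy) = 1 + 0.3·t(Snowy) + 0.2·t(Sunny) + 0.2·t(Windy)
Solving: t(Snowy) = 4.5645, t(Sunny) = 4.8084, t(Windy) = 4.1638.
Expected days from Windy to Cloudy: 4.1638.

4.1638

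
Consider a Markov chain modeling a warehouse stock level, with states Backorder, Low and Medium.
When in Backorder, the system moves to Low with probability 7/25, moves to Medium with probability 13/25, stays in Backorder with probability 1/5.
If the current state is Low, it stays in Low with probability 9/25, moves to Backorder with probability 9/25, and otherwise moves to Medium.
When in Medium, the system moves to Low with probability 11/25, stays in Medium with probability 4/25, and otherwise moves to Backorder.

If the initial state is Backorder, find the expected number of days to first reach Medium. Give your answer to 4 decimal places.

2.2374

Let t(s) be the expected number of days to first reach Medium from state s, with t(Medium) = 0. Conditioning on the first day:
t(Backorder) = 1 + 0.2·t(Backorder) + 0.28·t(Low)
t(Low) = 1 + 0.36·t(Backorder) + 0.36·t(Low)
Solving: t(Backorder) = 2.2374, t(Low) = 2.8210.
Expected days from Backorder to Medium: 2.2374.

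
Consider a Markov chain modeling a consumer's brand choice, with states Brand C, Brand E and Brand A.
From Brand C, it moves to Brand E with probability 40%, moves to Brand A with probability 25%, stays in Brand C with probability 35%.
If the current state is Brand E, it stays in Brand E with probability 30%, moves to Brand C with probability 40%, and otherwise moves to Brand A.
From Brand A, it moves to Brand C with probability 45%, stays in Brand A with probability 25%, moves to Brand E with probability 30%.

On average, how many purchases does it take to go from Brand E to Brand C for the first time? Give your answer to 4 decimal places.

Let t(s) be the expected number of purchases to first reach Brand C from state s, with t(Brand C) = 0. Conditioning on the first purchase:
t(Brand E) = 1 + 0.3·t(Brand E) + 0.3·t(Brand A)
t(Brand A) = 1 + 0.3·t(Brand E) + 0.25·t(Brand A)
Solving: t(Brand E) = 2.4138, t(Brand A) = 2.2989.
Expected purchases from Brand E to Brand C: 2.4138.

2.4138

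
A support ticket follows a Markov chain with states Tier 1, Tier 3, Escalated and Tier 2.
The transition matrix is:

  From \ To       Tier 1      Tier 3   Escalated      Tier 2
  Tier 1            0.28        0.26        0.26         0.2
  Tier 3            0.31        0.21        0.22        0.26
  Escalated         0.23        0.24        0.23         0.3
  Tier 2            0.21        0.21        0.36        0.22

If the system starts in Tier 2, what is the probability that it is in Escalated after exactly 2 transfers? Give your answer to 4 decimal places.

0.2628

Propagate the distribution vector 2 transfers from Tier 2.
After 0 transfers: (0.0000, 0.0000, 0.0000, 1.0000)
After 1 transfer: (0.2100, 0.2100, 0.3600, 0.2200)
After 2 transfers: (0.2529, 0.2313, 0.2628, 0.2530)
P(in Escalated after 2 transfers) = 0.2628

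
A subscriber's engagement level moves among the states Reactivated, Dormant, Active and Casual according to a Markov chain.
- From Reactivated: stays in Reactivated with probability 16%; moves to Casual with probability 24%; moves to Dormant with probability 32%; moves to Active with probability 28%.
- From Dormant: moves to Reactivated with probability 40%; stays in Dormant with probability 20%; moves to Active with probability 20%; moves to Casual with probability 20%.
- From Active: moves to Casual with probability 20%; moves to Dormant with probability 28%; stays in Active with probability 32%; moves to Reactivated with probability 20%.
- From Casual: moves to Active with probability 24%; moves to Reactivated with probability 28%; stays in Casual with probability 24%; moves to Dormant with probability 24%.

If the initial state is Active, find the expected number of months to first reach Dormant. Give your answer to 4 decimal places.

3.5755

Let t(s) be the expected number of months to first reach Dormant from state s, with t(Dormant) = 0. Conditioning on the first month:
t(Reactivated) = 1 + 0.16·t(Reactivated) + 0.28·t(Active) + 0.24·t(Casual)
t(Active) = 1 + 0.2·t(Reactivated) + 0.32·t(Active) + 0.2·t(Casual)
t(Casual) = 1 + 0.28·t(Reactivated) + 0.24·t(Active) + 0.24·t(Casual)
Solving: t(Reactivated) = 3.4433, t(Active) = 3.5755, t(Casual) = 3.7135.
Expected months from Active to Dormant: 3.5755.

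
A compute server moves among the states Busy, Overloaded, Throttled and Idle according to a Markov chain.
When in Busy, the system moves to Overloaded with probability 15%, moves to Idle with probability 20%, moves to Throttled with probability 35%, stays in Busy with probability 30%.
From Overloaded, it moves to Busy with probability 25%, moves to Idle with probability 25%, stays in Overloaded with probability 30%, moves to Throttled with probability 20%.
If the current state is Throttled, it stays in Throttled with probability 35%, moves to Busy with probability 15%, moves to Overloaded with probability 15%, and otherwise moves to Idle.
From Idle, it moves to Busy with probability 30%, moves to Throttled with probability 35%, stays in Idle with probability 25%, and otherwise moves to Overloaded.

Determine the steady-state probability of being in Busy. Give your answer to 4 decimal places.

Let the stationary distribution be π with π = πP and π_1 + π_2 + π_3 + π_4 = 1.
π_1 = 0.3·π_1 + 0.25·π_2 + 0.15·π_3 + 0.3·π_4
π_2 = 0.15·π_1 + 0.3·π_2 + 0.15·π_3 + 0.1·π_4
π_3 = 0.35·π_1 + 0.2·π_2 + 0.35·π_3 + 0.35·π_4
Solving with the normalization constraint gives π = (0.2431, 0.1606, 0.3259, 0.2704).
So the stationary probability of Busy is 0.2431.

0.2431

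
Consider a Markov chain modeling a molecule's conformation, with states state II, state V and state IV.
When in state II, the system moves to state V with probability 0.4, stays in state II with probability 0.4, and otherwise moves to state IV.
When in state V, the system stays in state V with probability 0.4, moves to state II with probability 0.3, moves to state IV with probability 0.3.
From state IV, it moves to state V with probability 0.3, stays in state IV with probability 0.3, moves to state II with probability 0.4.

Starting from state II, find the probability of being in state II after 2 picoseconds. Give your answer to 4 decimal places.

Sum over the intermediate state after 1 picosecond:
P = P(state II→state II)·P(state II→state II) + P(state II→state V)·P(state V→state II) + P(state II→state IV)·P(state IV→state II)
  = 0.4×0.4 + 0.4×0.3 + 0.2×0.4
  = 0.1600 + 0.1200 + 0.0800 = 0.3600

0.3600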